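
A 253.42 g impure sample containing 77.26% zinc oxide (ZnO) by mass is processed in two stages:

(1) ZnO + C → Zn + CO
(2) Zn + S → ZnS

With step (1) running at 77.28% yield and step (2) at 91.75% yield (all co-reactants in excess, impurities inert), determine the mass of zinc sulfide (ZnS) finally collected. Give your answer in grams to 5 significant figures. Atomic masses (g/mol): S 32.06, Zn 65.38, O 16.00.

166.22 g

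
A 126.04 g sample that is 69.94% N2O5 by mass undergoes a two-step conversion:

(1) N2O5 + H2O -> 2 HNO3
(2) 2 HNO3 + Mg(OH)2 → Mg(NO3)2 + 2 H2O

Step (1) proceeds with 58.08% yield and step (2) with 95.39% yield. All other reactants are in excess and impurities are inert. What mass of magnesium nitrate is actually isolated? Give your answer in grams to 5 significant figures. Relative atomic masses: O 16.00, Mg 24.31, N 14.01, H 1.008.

Pure N2O5 = 126.04 × 0.6994 = 88.1524 g.
M(N2O5) = 2(14.01) + 5(16.00) = 108.02 g/mol.
M(Mg(NO3)2) = 24.31 + 2(14.01) + 6(16.00) = 148.33 g/mol.
n(N2O5) = 88.1524 / 108.02 = 0.816075 mol.
Step 1 (N2O5:HNO3 = 1:2): theoretical n(HNO3) = 1.63215 mol; at 58.08% yield, n(HNO3) = 0.947952 mol.
Step 2 (HNO3:Mg(NO3)2 = 2:1): theoretical n(Mg(NO3)2) = 0.473976 mol, so theoretical mass = 0.473976 × 148.33 = 70.3049 g.
At 95.39% yield, actual mass of Mg(NO3)2 = 70.3049 × 0.9539 = 67.0638 g.

67.064 g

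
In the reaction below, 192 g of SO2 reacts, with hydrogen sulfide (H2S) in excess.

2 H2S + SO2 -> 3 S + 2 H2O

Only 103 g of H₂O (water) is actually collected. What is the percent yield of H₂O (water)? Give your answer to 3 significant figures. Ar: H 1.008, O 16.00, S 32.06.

95.4 %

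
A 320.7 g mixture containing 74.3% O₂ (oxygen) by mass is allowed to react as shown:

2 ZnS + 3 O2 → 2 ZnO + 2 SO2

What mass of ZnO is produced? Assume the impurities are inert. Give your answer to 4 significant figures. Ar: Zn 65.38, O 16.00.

404.0 g

Mass of pure O2 = 320.7 g × 0.743 = 238.28 g.
M(O2) = 2(16.00) = 32.00 g/mol.
M(ZnO) = 65.38 + 16.00 = 81.38 g/mol.
n(O2) = 238.28 g / 32.00 g/mol = 7.4463 mol.
From the equation the O2:ZnO mole ratio is 3:2, so n(ZnO) = 7.4463 × 2/3 = 4.9642 mol.
Mass of ZnO = 4.9642 mol × 81.38 g/mol = 403.98 g.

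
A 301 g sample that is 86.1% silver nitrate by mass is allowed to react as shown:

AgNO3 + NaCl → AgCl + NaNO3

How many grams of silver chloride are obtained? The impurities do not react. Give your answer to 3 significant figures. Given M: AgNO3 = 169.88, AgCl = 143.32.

219 g

Mass of pure AgNO3 = 301 g × 0.861 = 259.2 g.
n(AgNO3) = 259.2 g / 169.88 g/mol = 1.526 mol.
From the equation the AgNO3:AgCl mole ratio is 1:1, so n(AgCl) = 1.526 × 1/1 = 1.526 mol.
Mass of AgCl = 1.526 mol × 143.32 g/mol = 218.6 g.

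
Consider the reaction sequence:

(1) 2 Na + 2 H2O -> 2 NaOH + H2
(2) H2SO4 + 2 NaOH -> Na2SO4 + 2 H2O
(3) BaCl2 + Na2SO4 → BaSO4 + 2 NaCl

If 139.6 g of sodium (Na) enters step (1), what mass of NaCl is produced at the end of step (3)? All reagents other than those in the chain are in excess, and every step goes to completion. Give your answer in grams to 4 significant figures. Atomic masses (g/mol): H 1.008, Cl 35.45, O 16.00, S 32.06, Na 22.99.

354.9 g

M(Na) = 22.99 g/mol.
M(NaCl) = 22.99 + 35.45 = 58.44 g/mol.
n(Na) = 139.6 / 22.99 = 6.0722 mol.
Reaction (1): Na→NaOH ratio 2:2 ⇒ n(NaOH) = 6.0722 mol.
Reaction (2): NaOH→Na2SO4 ratio 2:1 ⇒ n(Na2SO4) = 3.0361 mol.
Reaction (3): Na2SO4→NaCl ratio 1:2 ⇒ n(NaCl) = 6.0722 mol.
Mass of NaCl = 6.0722 × 58.44 = 354.86 g.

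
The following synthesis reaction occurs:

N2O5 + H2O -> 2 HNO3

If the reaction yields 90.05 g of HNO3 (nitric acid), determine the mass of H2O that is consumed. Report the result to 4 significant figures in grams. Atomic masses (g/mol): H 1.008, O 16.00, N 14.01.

12.87 g

M(HNO3) = 1.008 + 14.01 + 3(16.00) = 63.018 g/mol.
M(H2O) = 2(1.008) + 16.00 = 18.016 g/mol.
n(HNO3) = 90.050 g / 63.018 g/mol = 1.4290 mol.
From the equation the HNO3:H2O mole ratio is 2:1, so n(H2O) = 1.4290 × 1/2 = 0.71448 mol.
Mass of H2O = 0.71448 mol × 18.016 g/mol = 12.872 g.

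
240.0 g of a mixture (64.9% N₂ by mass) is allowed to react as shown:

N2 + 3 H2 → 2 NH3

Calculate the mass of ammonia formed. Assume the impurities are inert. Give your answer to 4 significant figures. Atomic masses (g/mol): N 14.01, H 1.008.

189.4 g

Mass of pure N2 = 240.0 g × 0.649 = 155.76 g.
M(N2) = 2(14.01) = 28.02 g/mol.
M(NH3) = 14.01 + 3(1.008) = 17.034 g/mol.
n(N2) = 155.76 g / 28.02 g/mol = 5.5589 mol.
From the equation the N2:NH3 mole ratio is 1:2, so n(NH3) = 5.5589 × 2/1 = 11.118 mol.
Mass of NH3 = 11.118 mol × 17.034 g/mol = 189.38 g.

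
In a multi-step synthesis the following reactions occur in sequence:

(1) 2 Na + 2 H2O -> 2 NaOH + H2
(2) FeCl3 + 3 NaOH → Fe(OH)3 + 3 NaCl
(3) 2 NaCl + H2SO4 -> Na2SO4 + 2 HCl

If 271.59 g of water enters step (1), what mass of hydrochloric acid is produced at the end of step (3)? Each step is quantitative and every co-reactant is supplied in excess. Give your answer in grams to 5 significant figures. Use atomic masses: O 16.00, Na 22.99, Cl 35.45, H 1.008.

M(H2O) = 2(1.008) + 16.00 = 18.016 g/mol.
M(HCl) = 1.008 + 35.45 = 36.458 g/mol.
n(H2O) = 271.59 / 18.016 = 15.0749 mol.
Reaction (1): H2O→NaOH ratio 2:2 ⇒ n(NaOH) = 15.0749 mol.
Reaction (2): NaOH→NaCl ratio 3:3 ⇒ n(NaCl) = 15.0749 mol.
Reaction (3): NaCl→HCl ratio 2:2 ⇒ n(HCl) = 15.0749 mol.
Mass of HCl = 15.0749 × 36.458 = 549.602 g.

549.60 g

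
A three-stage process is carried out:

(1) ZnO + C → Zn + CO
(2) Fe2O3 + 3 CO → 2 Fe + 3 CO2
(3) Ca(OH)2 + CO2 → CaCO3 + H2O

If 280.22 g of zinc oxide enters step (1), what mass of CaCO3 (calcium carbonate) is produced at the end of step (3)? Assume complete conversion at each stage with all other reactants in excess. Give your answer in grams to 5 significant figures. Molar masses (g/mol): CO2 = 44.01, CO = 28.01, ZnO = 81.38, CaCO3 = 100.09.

n(ZnO) = 280.22 / 81.38 = 3.44335 mol.
Reaction (1): ZnO→CO ratio 1:1 ⇒ n(CO) = 3.44335 mol.
Reaction (2): CO→CO2 ratio 3:3 ⇒ n(CO2) = 3.44335 mol.
Reaction (3): CO2→CaCO3 ratio 1:1 ⇒ n(CaCO3) = 3.44335 mol.
Mass of CaCO3 = 3.44335 × 100.09 = 344.645 g.

344.65 g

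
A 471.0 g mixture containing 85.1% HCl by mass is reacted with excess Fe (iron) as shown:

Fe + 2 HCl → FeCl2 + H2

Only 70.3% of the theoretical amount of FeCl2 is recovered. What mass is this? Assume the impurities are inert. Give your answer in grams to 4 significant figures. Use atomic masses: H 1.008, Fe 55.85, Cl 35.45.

489.8 g

Pure HCl available = 471.0 g × 0.851 = 400.82 g.
M(HCl) = 1.008 + 35.45 = 36.458 g/mol.
M(FeCl2) = 55.85 + 2(35.45) = 126.75 g/mol.
n(HCl) = 400.82 g / 36.458 g/mol = 10.994 mol.
From the equation the HCl:FeCl2 mole ratio is 2:1, so n(FeCl2) = 10.994 × 1/2 = 5.4970 mol.
Mass of FeCl2 = 5.4970 mol × 126.75 g/mol = 696.75 g.
Actual mass collected = 696.75 g × 0.703 = 489.81 g.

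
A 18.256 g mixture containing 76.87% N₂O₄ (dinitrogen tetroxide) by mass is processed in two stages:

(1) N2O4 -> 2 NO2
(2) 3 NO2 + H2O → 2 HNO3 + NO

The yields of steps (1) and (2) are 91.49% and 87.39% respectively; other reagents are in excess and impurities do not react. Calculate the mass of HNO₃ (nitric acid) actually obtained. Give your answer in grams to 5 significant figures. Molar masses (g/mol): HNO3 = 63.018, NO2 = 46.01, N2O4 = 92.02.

Pure N2O4 = 18.256 × 0.7687 = 14.0334 g.
n(N2O4) = 14.0334 / 92.02 = 0.152504 mol.
Step 1 (N2O4:NO2 = 1:2): theoretical n(NO2) = 0.305007 mol; at 91.49% yield, n(NO2) = 0.279051 mol.
Step 2 (NO2:HNO3 = 3:2): theoretical n(HNO3) = 0.186034 mol, so theoretical mass = 0.186034 × 63.018 = 11.7235 g.
At 87.39% yield, actual mass of HNO3 = 11.7235 × 0.8739 = 10.2452 g.

10.245 g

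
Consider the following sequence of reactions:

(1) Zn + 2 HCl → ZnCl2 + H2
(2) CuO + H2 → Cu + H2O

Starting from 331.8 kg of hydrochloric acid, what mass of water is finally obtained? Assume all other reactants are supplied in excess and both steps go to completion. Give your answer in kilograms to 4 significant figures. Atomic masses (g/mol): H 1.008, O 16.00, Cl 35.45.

M(HCl) = 1.008 + 35.45 = 36.458 g/mol.
M(H2O) = 2(1.008) + 16.00 = 18.016 g/mol.
331.8 kg = 331800 g.
n(HCl) = 331800 / 36.458 = 9100.9 mol.
Step 1 gives a 2:1 ratio of HCl to H2, so n(H2) = 4550.4 mol.
In step 2 the H2:H2O ratio is 1:1, so n(H2O) = 4550.4 mol.
Mass of H2O = 4550.4 × 18.016 = 81981 g = 81.98 kg.

81.98 kg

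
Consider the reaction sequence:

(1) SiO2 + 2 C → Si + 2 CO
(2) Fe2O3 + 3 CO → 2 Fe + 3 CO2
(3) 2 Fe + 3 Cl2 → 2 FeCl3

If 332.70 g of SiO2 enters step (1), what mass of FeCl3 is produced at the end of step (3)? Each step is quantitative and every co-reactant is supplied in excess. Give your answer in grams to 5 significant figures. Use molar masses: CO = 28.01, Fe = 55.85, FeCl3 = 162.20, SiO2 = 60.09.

1197.4 g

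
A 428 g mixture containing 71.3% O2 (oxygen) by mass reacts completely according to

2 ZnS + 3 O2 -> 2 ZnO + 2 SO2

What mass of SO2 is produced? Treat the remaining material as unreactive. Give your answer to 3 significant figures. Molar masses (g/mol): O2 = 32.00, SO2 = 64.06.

Mass of pure O2 = 428 g × 0.713 = 305.2 g.
n(O2) = 305.2 g / 32.00 g/mol = 9.536 mol.
From the equation the O2:SO2 mole ratio is 3:2, so n(SO2) = 9.536 × 2/3 = 6.358 mol.
Mass of SO2 = 6.358 mol × 64.06 g/mol = 407.3 g.

407 g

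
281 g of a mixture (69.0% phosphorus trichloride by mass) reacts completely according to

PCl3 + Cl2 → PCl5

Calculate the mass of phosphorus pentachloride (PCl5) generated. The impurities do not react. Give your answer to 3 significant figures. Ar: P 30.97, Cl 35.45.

294 g

Mass of pure PCl3 = 281 g × 0.690 = 193.9 g.
M(PCl3) = 30.97 + 3(35.45) = 137.32 g/mol.
M(PCl5) = 30.97 + 5(35.45) = 208.22 g/mol.
n(PCl3) = 193.9 g / 137.32 g/mol = 1.412 mol.
From the equation the PCl3:PCl5 mole ratio is 1:1, so n(PCl5) = 1.412 × 1/1 = 1.412 mol.
Mass of PCl5 = 1.412 mol × 208.22 g/mol = 294.0 g.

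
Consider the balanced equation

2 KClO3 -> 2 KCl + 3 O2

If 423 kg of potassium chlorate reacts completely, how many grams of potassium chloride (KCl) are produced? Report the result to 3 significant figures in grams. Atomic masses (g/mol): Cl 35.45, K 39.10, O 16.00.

M(KClO3) = 39.10 + 35.45 + 3(16.00) = 122.55 g/mol.
M(KCl) = 39.10 + 35.45 = 74.55 g/mol.
Convert: 423 kg = 423000 g.
n(KClO3) = 423000 g / 122.55 g/mol = 3452 mol.
From the equation the KClO3:KCl mole ratio is 2:2, so n(KCl) = 3452 × 2/2 = 3452 mol.
Mass of KCl = 3452 mol × 74.55 g/mol = 257300 g.

257000 g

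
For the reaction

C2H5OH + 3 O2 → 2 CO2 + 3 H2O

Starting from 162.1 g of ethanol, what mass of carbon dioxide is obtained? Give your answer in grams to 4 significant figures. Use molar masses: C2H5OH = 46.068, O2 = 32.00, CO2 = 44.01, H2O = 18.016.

309.7 g

n(C2H5OH) = 162.10 g / 46.068 g/mol = 3.5187 mol.
From the equation the C2H5OH:CO2 mole ratio is 1:2, so n(CO2) = 3.5187 × 2/1 = 7.0374 mol.
Mass of CO2 = 7.0374 mol × 44.01 g/mol = 309.72 g.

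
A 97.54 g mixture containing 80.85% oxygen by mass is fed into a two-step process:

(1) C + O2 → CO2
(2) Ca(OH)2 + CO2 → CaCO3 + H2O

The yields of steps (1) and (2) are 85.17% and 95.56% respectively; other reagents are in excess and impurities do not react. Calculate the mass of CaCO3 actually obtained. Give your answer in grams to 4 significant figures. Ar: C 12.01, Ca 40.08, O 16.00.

200.8 g

Pure O2 = 97.54 × 0.8085 = 78.861 g.
M(O2) = 2(16.00) = 32.00 g/mol.
M(CaCO3) = 40.08 + 12.01 + 3(16.00) = 100.09 g/mol.
n(O2) = 78.861 / 32.00 = 2.4644 mol.
Step 1 (O2:CO2 = 1:1): theoretical n(CO2) = 2.4644 mol; at 85.17% yield, n(CO2) = 2.0989 mol.
Step 2 (CO2:CaCO3 = 1:1): theoretical n(CaCO3) = 2.0989 mol, so theoretical mass = 2.0989 × 100.09 = 210.08 g.
At 95.56% yield, actual mass of CaCO3 = 210.08 × 0.9556 = 200.75 g.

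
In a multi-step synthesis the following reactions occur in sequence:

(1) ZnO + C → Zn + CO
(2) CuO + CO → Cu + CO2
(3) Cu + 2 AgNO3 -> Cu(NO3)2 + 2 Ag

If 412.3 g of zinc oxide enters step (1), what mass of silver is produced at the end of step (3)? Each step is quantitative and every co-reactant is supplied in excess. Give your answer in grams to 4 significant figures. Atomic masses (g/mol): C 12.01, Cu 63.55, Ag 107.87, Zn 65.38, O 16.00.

M(ZnO) = 65.38 + 16.00 = 81.38 g/mol.
M(Ag) = 107.87 g/mol.
n(ZnO) = 412.3 / 81.38 = 5.0664 mol.
Reaction (1): ZnO→CO ratio 1:1 ⇒ n(CO) = 5.0664 mol.
Reaction (2): CO→Cu ratio 1:1 ⇒ n(Cu) = 5.0664 mol.
Reaction (3): Cu→Ag ratio 1:2 ⇒ n(Ag) = 10.133 mol.
Mass of Ag = 10.133 × 107.87 = 1093.0 g.

1093 g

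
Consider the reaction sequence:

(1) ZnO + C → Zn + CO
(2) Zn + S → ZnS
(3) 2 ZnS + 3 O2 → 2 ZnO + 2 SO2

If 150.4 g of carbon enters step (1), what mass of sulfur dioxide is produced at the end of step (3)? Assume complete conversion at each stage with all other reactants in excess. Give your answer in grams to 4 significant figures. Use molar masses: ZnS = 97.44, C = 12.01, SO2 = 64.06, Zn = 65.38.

802.2 g

n(C) = 150.4 / 12.01 = 12.523 mol.
Reaction (1): C→Zn ratio 1:1 ⇒ n(Zn) = 12.523 mol.
Reaction (2): Zn→ZnS ratio 1:1 ⇒ n(ZnS) = 12.523 mol.
Reaction (3): ZnS→SO2 ratio 2:2 ⇒ n(SO2) = 12.523 mol.
Mass of SO2 = 12.523 × 64.06 = 802.22 g.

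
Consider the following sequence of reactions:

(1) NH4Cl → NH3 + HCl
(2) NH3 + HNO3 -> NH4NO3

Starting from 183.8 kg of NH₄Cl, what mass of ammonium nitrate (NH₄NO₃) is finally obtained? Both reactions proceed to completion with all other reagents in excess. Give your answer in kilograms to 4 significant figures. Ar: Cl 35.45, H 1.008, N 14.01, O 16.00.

M(NH4Cl) = 14.01 + 4(1.008) + 35.45 = 53.492 g/mol.
M(NH4NO3) = 2(14.01) + 4(1.008) + 3(16.00) = 80.052 g/mol.
183.8 kg = 183800 g.
n(NH4Cl) = 183800 / 53.492 = 3436.0 mol.
Step 1 gives a 1:1 ratio of NH4Cl to NH3, so n(NH3) = 3436.0 mol.
In step 2 the NH3:NH4NO3 ratio is 1:1, so n(NH4NO3) = 3436.0 mol.
Mass of NH4NO3 = 3436.0 × 80.052 = 275060 g = 275.1 kg.

275.1 kg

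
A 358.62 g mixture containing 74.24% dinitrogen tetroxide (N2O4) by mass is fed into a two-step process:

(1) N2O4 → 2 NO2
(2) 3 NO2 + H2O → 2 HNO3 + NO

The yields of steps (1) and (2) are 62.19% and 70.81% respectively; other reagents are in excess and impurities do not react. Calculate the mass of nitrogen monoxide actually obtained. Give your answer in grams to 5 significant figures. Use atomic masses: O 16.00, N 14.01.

25.491 g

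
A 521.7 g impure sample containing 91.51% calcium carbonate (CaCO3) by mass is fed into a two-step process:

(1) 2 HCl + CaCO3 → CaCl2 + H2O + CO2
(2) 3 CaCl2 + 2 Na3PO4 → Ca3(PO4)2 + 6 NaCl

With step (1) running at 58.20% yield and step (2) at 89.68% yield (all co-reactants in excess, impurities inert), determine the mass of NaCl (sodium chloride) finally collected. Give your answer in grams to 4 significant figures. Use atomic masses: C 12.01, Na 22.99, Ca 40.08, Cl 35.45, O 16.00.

291.0 g

Pure CaCO3 = 521.7 × 0.9151 = 477.41 g.
M(CaCO3) = 40.08 + 12.01 + 3(16.00) = 100.09 g/mol.
M(NaCl) = 22.99 + 35.45 = 58.44 g/mol.
n(CaCO3) = 477.41 / 100.09 = 4.7698 mol.
Step 1 (CaCO3:CaCl2 = 1:1): theoretical n(CaCl2) = 4.7698 mol; at 58.20% yield, n(CaCl2) = 2.7760 mol.
Step 2 (CaCl2:NaCl = 3:6): theoretical n(NaCl) = 5.5520 mol, so theoretical mass = 5.5520 × 58.44 = 324.46 g.
At 89.68% yield, actual mass of NaCl = 324.46 × 0.8968 = 290.98 g.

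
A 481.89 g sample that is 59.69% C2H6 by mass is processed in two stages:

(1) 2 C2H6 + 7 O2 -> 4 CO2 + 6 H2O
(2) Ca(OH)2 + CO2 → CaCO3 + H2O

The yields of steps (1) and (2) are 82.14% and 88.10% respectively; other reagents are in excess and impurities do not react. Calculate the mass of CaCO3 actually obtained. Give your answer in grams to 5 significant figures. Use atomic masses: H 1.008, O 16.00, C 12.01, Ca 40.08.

1385.8 g

Pure C2H6 = 481.89 × 0.5969 = 287.640 g.
M(C2H6) = 2(12.01) + 6(1.008) = 30.068 g/mol.
M(CaCO3) = 40.08 + 12.01 + 3(16.00) = 100.09 g/mol.
n(C2H6) = 287.640 / 30.068 = 9.56632 mol.
Step 1 (C2H6:CO2 = 2:4): theoretical n(CO2) = 19.1326 mol; at 82.14% yield, n(CO2) = 15.7156 mol.
Step 2 (CO2:CaCO3 = 1:1): theoretical n(CaCO3) = 15.7156 mol, so theoretical mass = 15.7156 × 100.09 = 1572.97 g.
At 88.10% yield, actual mass of CaCO3 = 1572.97 × 0.8810 = 1385.79 g.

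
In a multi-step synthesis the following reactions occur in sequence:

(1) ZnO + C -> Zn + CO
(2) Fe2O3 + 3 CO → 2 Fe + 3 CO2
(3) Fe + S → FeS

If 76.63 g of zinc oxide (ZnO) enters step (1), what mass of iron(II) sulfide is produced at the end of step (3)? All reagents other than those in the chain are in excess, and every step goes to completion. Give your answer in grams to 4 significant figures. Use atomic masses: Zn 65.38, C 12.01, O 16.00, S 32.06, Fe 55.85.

55.19 g

M(ZnO) = 65.38 + 16.00 = 81.38 g/mol.
M(FeS) = 55.85 + 32.06 = 87.91 g/mol.
n(ZnO) = 76.63 / 81.38 = 0.94163 mol.
Reaction (1): ZnO→CO ratio 1:1 ⇒ n(CO) = 0.94163 mol.
Reaction (2): CO→Fe ratio 3:2 ⇒ n(Fe) = 0.62775 mol.
Reaction (3): Fe→FeS ratio 1:1 ⇒ n(FeS) = 0.62775 mol.
Mass of FeS = 0.62775 × 87.91 = 55.186 g.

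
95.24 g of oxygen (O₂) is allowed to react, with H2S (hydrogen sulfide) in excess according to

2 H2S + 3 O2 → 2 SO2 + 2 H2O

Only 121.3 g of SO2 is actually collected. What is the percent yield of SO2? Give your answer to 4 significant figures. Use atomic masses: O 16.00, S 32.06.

M(O2) = 2(16.00) = 32.00 g/mol.
M(SO2) = 32.06 + 2(16.00) = 64.06 g/mol.
n(O2) = 95.240 g / 32.00 g/mol = 2.9762 mol.
From the equation the O2:SO2 mole ratio is 3:2, so n(SO2) = 2.9762 × 2/3 = 1.9842 mol.
Mass of SO2 = 1.9842 mol × 64.06 g/mol = 127.11 g.
This is the theoretical yield. Percent yield = 121.3 g / 127.11 g × 100% = 95.432%.

95.43 %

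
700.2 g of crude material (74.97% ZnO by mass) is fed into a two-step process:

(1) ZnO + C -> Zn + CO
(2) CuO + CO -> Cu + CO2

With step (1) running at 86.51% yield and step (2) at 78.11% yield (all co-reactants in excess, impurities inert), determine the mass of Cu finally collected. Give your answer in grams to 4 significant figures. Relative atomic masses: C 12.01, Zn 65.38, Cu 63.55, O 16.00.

277.0 g

Pure ZnO = 700.2 × 0.7497 = 524.94 g.
M(ZnO) = 65.38 + 16.00 = 81.38 g/mol.
M(Cu) = 63.55 g/mol.
n(ZnO) = 524.94 / 81.38 = 6.4505 mol.
Step 1 (ZnO:CO = 1:1): theoretical n(CO) = 6.4505 mol; at 86.51% yield, n(CO) = 5.5803 mol.
Step 2 (CO:Cu = 1:1): theoretical n(Cu) = 5.5803 mol, so theoretical mass = 5.5803 × 63.55 = 354.63 g.
At 78.11% yield, actual mass of Cu = 354.63 × 0.7811 = 277.00 g.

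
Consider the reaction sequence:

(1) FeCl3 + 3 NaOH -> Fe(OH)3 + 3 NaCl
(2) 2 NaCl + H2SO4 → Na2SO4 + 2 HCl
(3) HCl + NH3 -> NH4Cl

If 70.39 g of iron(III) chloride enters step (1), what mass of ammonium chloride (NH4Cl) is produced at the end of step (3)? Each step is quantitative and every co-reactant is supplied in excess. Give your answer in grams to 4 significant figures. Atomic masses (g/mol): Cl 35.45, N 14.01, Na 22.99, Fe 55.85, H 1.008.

M(FeCl3) = 55.85 + 3(35.45) = 162.20 g/mol.
M(NH4Cl) = 14.01 + 4(1.008) + 35.45 = 53.492 g/mol.
n(FeCl3) = 70.39 / 162.20 = 0.43397 mol.
Reaction (1): FeCl3→NaCl ratio 1:3 ⇒ n(NaCl) = 1.3019 mol.
Reaction (2): NaCl→HCl ratio 2:2 ⇒ n(HCl) = 1.3019 mol.
Reaction (3): HCl→NH4Cl ratio 1:1 ⇒ n(NH4Cl) = 1.3019 mol.
Mass of NH4Cl = 1.3019 × 53.492 = 69.642 g.

69.64 g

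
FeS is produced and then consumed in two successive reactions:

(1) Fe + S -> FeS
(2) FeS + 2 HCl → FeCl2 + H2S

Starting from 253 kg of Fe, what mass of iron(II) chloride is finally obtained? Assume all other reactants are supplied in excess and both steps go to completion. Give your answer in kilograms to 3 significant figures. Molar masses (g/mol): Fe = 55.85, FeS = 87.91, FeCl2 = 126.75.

574 kg

253 kg = 253000 g.
n(Fe) = 253000 / 55.85 = 4530 mol.
Step 1 gives a 1:1 ratio of Fe to FeS, so n(FeS) = 4530 mol.
In step 2 the FeS:FeCl2 ratio is 1:1, so n(FeCl2) = 4530 mol.
Mass of FeCl2 = 4530 × 126.75 = 574200 g = 574 kg.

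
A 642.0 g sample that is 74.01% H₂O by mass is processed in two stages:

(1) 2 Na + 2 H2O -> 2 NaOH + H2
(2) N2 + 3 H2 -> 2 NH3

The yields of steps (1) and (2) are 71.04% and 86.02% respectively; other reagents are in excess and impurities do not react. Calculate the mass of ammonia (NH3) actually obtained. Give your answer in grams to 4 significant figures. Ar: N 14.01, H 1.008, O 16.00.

91.51 g

Pure H2O = 642.0 × 0.7401 = 475.14 g.
M(H2O) = 2(1.008) + 16.00 = 18.016 g/mol.
M(NH3) = 14.01 + 3(1.008) = 17.034 g/mol.
n(H2O) = 475.14 / 18.016 = 26.373 mol.
Step 1 (H2O:H2 = 2:1): theoretical n(H2) = 13.187 mol; at 71.04% yield, n(H2) = 9.3679 mol.
Step 2 (H2:NH3 = 3:2): theoretical n(NH3) = 6.2452 mol, so theoretical mass = 6.2452 × 17.034 = 106.38 g.
At 86.02% yield, actual mass of NH3 = 106.38 × 0.8602 = 91.509 g.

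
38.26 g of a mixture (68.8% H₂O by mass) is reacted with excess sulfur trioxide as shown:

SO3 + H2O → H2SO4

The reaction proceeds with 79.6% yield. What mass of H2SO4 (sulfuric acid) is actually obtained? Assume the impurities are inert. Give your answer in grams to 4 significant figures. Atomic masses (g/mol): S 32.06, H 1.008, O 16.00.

114.1 g

Pure H2O available = 38.26 g × 0.688 = 26.323 g.
M(H2O) = 2(1.008) + 16.00 = 18.016 g/mol.
M(H2SO4) = 2(1.008) + 32.06 + 4(16.00) = 98.076 g/mol.
n(H2O) = 26.323 g / 18.016 g/mol = 1.4611 mol.
From the equation the H2O:H2SO4 mole ratio is 1:1, so n(H2SO4) = 1.4611 × 1/1 = 1.4611 mol.
Mass of H2SO4 = 1.4611 mol × 98.076 g/mol = 143.30 g.
Actual mass collected = 143.30 g × 0.796 = 114.06 g.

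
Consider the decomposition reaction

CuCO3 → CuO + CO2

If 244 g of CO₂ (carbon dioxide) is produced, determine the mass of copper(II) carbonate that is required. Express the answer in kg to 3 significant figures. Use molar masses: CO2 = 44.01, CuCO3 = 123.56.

n(CO2) = 244.0 g / 44.01 g/mol = 5.544 mol.
From the equation the CO2:CuCO3 mole ratio is 1:1, so n(CuCO3) = 5.544 × 1/1 = 5.544 mol.
Mass of CuCO3 = 5.544 mol × 123.56 g/mol = 685.0 g.
Converting to kg: 685.0 g = 0.685 kg.

0.685 kg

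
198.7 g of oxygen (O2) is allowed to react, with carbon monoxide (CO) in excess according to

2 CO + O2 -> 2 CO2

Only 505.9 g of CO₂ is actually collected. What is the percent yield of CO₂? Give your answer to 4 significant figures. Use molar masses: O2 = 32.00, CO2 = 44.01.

n(O2) = 198.70 g / 32.00 g/mol = 6.2094 mol.
From the equation the O2:CO2 mole ratio is 1:2, so n(CO2) = 6.2094 × 2/1 = 12.419 mol.
Mass of CO2 = 12.419 mol × 44.01 g/mol = 546.55 g.
This is the theoretical yield. Percent yield = 505.9 g / 546.55 g × 100% = 92.563%.

92.56 %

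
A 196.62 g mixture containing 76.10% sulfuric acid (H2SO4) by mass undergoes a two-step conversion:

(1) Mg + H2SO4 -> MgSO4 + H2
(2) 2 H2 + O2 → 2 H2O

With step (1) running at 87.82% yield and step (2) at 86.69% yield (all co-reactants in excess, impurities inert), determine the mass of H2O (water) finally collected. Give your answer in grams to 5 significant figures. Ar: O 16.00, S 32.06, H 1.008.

20.925 g

Pure H2SO4 = 196.62 × 0.7610 = 149.628 g.
M(H2SO4) = 2(1.008) + 32.06 + 4(16.00) = 98.076 g/mol.
M(H2O) = 2(1.008) + 16.00 = 18.016 g/mol.
n(H2SO4) = 149.628 / 98.076 = 1.52563 mol.
Step 1 (H2SO4:H2 = 1:1): theoretical n(H2) = 1.52563 mol; at 87.82% yield, n(H2) = 1.33981 mol.
Step 2 (H2:H2O = 2:2): theoretical n(H2O) = 1.33981 mol, so theoretical mass = 1.33981 × 18.016 = 24.1380 g.
At 86.69% yield, actual mass of H2O = 24.1380 × 0.8669 = 20.9252 g.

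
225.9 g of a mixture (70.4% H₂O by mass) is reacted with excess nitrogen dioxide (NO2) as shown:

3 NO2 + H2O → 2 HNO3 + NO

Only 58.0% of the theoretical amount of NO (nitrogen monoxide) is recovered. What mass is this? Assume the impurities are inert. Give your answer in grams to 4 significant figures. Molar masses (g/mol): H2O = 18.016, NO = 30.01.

Pure H2O available = 225.9 g × 0.704 = 159.03 g.
n(H2O) = 159.03 g / 18.016 g/mol = 8.8274 mol.
From the equation the H2O:NO mole ratio is 1:1, so n(NO) = 8.8274 × 1/1 = 8.8274 mol.
Mass of NO = 8.8274 mol × 30.01 g/mol = 264.91 g.
Actual mass collected = 264.91 g × 0.580 = 153.65 g.

153.6 g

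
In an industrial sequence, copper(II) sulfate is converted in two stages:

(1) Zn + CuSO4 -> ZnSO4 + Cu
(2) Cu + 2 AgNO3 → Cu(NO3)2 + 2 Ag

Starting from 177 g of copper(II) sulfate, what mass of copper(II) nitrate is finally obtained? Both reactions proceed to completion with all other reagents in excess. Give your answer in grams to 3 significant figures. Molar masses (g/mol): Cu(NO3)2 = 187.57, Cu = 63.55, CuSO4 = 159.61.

208 g

n(CuSO4) = 177.0 / 159.61 = 1.109 mol.
Step 1 gives a 1:1 ratio of CuSO4 to Cu, so n(Cu) = 1.109 mol.
In step 2 the Cu:Cu(NO3)2 ratio is 1:1, so n(Cu(NO3)2) = 1.109 mol.
Mass of Cu(NO3)2 = 1.109 × 187.57 = 208.0 g.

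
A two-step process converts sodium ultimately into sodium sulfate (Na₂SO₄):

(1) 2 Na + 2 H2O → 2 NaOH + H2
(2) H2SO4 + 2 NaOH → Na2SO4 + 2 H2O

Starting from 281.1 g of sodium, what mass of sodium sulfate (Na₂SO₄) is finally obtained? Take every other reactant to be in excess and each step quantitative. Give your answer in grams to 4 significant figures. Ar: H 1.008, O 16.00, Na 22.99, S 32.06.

M(Na) = 22.99 g/mol.
M(Na2SO4) = 2(22.99) + 32.06 + 4(16.00) = 142.04 g/mol.
n(Na) = 281.10 / 22.99 = 12.227 mol.
Step 1 gives a 2:2 ratio of Na to NaOH, so n(NaOH) = 12.227 mol.
In step 2 the NaOH:Na2SO4 ratio is 2:1, so n(Na2SO4) = 6.1135 mol.
Mass of Na2SO4 = 6.1135 × 142.04 = 868.37 g.

868.4 g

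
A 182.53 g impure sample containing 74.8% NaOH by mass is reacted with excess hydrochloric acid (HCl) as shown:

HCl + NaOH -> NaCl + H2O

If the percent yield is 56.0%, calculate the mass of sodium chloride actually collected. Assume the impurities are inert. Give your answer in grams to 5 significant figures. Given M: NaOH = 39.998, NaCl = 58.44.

Pure NaOH available = 182.53 g × 0.748 = 136.532 g.
n(NaOH) = 136.532 g / 39.998 g/mol = 3.41348 mol.
From the equation the NaOH:NaCl mole ratio is 1:1, so n(NaCl) = 3.41348 × 1/1 = 3.41348 mol.
Mass of NaCl = 3.41348 mol × 58.44 g/mol = 199.484 g.
Actual mass collected = 199.484 g × 0.560 = 111.711 g.

111.71 g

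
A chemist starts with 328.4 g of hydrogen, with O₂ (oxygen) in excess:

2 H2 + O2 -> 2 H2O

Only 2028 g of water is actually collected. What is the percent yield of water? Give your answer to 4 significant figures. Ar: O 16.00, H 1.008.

M(H2) = 2(1.008) = 2.016 g/mol.
M(H2O) = 2(1.008) + 16.00 = 18.016 g/mol.
n(H2) = 328.40 g / 2.016 g/mol = 162.90 mol.
From the equation the H2:H2O mole ratio is 2:2, so n(H2O) = 162.90 × 2/2 = 162.90 mol.
Mass of H2O = 162.90 mol × 18.016 g/mol = 2934.7 g.
This is the theoretical yield. Percent yield = 2028 g / 2934.7 g × 100% = 69.103%.

69.10 %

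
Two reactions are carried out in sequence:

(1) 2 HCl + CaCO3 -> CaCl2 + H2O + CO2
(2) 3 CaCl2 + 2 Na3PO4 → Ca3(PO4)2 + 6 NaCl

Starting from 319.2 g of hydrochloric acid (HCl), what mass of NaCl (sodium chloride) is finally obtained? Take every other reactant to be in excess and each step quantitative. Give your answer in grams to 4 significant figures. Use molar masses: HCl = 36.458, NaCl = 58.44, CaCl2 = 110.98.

511.7 g

n(HCl) = 319.20 / 36.458 = 8.7553 mol.
Step 1 gives a 2:1 ratio of HCl to CaCl2, so n(CaCl2) = 4.3776 mol.
In step 2 the CaCl2:NaCl ratio is 3:6, so n(NaCl) = 8.7553 mol.
Mass of NaCl = 8.7553 × 58.44 = 511.66 g.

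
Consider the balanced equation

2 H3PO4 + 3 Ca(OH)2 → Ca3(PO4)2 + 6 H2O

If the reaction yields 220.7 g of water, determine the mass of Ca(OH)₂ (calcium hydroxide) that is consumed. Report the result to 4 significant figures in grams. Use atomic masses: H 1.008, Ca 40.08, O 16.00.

453.8 g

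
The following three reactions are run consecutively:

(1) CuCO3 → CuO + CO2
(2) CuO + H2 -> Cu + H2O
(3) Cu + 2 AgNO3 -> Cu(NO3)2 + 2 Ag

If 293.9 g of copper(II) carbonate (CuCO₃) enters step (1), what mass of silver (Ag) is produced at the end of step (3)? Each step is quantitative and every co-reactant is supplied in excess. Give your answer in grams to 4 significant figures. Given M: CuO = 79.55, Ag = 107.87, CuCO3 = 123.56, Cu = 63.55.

n(CuCO3) = 293.9 / 123.56 = 2.3786 mol.
Reaction (1): CuCO3→CuO ratio 1:1 ⇒ n(CuO) = 2.3786 mol.
Reaction (2): CuO→Cu ratio 1:1 ⇒ n(Cu) = 2.3786 mol.
Reaction (3): Cu→Ag ratio 1:2 ⇒ n(Ag) = 4.7572 mol.
Mass of Ag = 4.7572 × 107.87 = 513.16 g.

513.2 g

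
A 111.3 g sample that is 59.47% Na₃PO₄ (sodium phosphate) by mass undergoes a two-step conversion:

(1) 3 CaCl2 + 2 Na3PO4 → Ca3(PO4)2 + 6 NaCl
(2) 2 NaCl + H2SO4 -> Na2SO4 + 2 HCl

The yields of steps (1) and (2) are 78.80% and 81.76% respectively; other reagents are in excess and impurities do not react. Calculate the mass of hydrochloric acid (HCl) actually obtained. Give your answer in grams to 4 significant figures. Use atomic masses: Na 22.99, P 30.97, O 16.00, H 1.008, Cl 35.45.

28.45 g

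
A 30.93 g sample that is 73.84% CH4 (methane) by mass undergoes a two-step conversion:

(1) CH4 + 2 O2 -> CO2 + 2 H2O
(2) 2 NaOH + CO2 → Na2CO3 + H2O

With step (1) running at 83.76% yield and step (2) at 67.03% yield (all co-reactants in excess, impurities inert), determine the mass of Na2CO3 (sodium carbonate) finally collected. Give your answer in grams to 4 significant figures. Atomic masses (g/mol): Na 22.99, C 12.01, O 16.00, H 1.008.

Pure CH4 = 30.93 × 0.7384 = 22.839 g.
M(CH4) = 12.01 + 4(1.008) = 16.042 g/mol.
M(Na2CO3) = 2(22.99) + 12.01 + 3(16.00) = 105.99 g/mol.
n(CH4) = 22.839 / 16.042 = 1.4237 mol.
Step 1 (CH4:CO2 = 1:1): theoretical n(CO2) = 1.4237 mol; at 83.76% yield, n(CO2) = 1.1925 mol.
Step 2 (CO2:Na2CO3 = 1:1): theoretical n(Na2CO3) = 1.1925 mol, so theoretical mass = 1.1925 × 105.99 = 126.39 g.
At 67.03% yield, actual mass of Na2CO3 = 126.39 × 0.6703 = 84.720 g.

84.72 g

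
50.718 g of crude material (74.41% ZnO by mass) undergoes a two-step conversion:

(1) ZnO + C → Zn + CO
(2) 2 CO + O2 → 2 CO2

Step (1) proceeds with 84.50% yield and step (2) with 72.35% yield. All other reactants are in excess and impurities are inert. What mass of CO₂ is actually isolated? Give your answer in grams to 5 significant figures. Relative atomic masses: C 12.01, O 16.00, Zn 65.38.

Pure ZnO = 50.718 × 0.7441 = 37.7393 g.
M(ZnO) = 65.38 + 16.00 = 81.38 g/mol.
M(CO2) = 12.01 + 2(16.00) = 44.01 g/mol.
n(ZnO) = 37.7393 / 81.38 = 0.463741 mol.
Step 1 (ZnO:CO = 1:1): theoretical n(CO) = 0.463741 mol; at 84.50% yield, n(CO) = 0.391861 mol.
Step 2 (CO:CO2 = 2:2): theoretical n(CO2) = 0.391861 mol, so theoretical mass = 0.391861 × 44.01 = 17.2458 g.
At 72.35% yield, actual mass of CO2 = 17.2458 × 0.7235 = 12.4773 g.

12.477 g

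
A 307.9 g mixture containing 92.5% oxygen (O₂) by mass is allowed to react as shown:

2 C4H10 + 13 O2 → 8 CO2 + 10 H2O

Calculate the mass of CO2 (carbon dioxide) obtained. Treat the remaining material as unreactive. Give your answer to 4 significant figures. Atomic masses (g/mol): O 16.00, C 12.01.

Mass of pure O2 = 307.9 g × 0.925 = 284.81 g.
M(O2) = 2(16.00) = 32.00 g/mol.
M(CO2) = 12.01 + 2(16.00) = 44.01 g/mol.
n(O2) = 284.81 g / 32.00 g/mol = 8.9002 mol.
From the equation the O2:CO2 mole ratio is 13:8, so n(CO2) = 8.9002 × 8/13 = 5.4771 mol.
Mass of CO2 = 5.4771 mol × 44.01 g/mol = 241.05 g.

241.0 g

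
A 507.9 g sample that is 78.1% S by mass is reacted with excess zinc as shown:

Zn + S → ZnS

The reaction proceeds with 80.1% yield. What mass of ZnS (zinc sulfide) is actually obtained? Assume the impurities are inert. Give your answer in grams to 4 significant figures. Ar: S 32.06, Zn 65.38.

965.7 g

Pure S available = 507.9 g × 0.781 = 396.67 g.
M(S) = 32.06 g/mol.
M(ZnS) = 65.38 + 32.06 = 97.44 g/mol.
n(S) = 396.67 g / 32.06 g/mol = 12.373 mol.
From the equation the S:ZnS mole ratio is 1:1, so n(ZnS) = 12.373 × 1/1 = 12.373 mol.
Mass of ZnS = 12.373 mol × 97.44 g/mol = 1205.6 g.
Actual mass collected = 1205.6 g × 0.801 = 965.69 g.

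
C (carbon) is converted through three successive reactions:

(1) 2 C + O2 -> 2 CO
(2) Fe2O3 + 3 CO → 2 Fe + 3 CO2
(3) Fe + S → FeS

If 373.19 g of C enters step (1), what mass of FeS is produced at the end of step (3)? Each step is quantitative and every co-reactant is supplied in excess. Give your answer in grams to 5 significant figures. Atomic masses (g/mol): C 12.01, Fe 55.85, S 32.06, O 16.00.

M(C) = 12.01 g/mol.
M(FeS) = 55.85 + 32.06 = 87.91 g/mol.
n(C) = 373.19 / 12.01 = 31.0733 mol.
Reaction (1): C→CO ratio 2:2 ⇒ n(CO) = 31.0733 mol.
Reaction (2): CO→Fe ratio 3:2 ⇒ n(Fe) = 20.7155 mol.
Reaction (3): Fe→FeS ratio 1:1 ⇒ n(FeS) = 20.7155 mol.
Mass of FeS = 20.7155 × 87.91 = 1821.10 g.

1821.1 g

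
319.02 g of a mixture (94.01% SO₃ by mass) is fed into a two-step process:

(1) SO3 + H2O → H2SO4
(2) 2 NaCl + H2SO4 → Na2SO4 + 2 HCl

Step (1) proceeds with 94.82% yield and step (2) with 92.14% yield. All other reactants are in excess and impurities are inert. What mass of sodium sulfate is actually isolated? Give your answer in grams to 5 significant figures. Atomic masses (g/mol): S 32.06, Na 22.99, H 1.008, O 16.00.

464.87 g

Pure SO3 = 319.02 × 0.9401 = 299.911 g.
M(SO3) = 32.06 + 3(16.00) = 80.06 g/mol.
M(Na2SO4) = 2(22.99) + 32.06 + 4(16.00) = 142.04 g/mol.
n(SO3) = 299.911 / 80.06 = 3.74607 mol.
Step 1 (SO3:H2SO4 = 1:1): theoretical n(H2SO4) = 3.74607 mol; at 94.82% yield, n(H2SO4) = 3.55203 mol.
Step 2 (H2SO4:Na2SO4 = 1:1): theoretical n(Na2SO4) = 3.55203 mol, so theoretical mass = 3.55203 × 142.04 = 504.530 g.
At 92.14% yield, actual mass of Na2SO4 = 504.530 × 0.9214 = 464.874 g.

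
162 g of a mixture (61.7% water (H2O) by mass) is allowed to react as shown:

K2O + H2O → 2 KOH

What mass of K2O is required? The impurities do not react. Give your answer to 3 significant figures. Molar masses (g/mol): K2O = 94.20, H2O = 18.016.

523 g

Mass of pure H2O = 162 g × 0.617 = 99.95 g.
n(H2O) = 99.95 g / 18.016 g/mol = 5.548 mol.
From the equation the H2O:K2O mole ratio is 1:1, so n(K2O) = 5.548 × 1/1 = 5.548 mol.
Mass of K2O = 5.548 mol × 94.20 g/mol = 522.6 g.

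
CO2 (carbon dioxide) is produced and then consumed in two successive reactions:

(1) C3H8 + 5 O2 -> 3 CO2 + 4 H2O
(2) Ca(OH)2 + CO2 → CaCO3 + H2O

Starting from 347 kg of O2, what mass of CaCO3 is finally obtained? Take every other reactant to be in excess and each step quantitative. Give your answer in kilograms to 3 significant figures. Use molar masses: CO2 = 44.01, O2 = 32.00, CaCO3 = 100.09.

651 kg

347 kg = 347000 g.
n(O2) = 347000 / 32.00 = 10840 mol.
Step 1 gives a 5:3 ratio of O2 to CO2, so n(CO2) = 6506 mol.
In step 2 the CO2:CaCO3 ratio is 1:1, so n(CaCO3) = 6506 mol.
Mass of CaCO3 = 6506 × 100.09 = 651200 g = 651 kg.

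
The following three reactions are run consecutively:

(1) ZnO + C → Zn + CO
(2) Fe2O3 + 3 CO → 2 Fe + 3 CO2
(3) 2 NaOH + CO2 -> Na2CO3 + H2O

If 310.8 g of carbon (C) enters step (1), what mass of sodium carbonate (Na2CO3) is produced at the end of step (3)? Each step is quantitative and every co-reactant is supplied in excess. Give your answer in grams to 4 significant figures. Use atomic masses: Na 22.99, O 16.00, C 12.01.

M(C) = 12.01 g/mol.
M(Na2CO3) = 2(22.99) + 12.01 + 3(16.00) = 105.99 g/mol.
n(C) = 310.8 / 12.01 = 25.878 mol.
Reaction (1): C→CO ratio 1:1 ⇒ n(CO) = 25.878 mol.
Reaction (2): CO→CO2 ratio 3:3 ⇒ n(CO2) = 25.878 mol.
Reaction (3): CO2→Na2CO3 ratio 1:1 ⇒ n(Na2CO3) = 25.878 mol.
Mass of Na2CO3 = 25.878 × 105.99 = 2742.9 g.

2743 g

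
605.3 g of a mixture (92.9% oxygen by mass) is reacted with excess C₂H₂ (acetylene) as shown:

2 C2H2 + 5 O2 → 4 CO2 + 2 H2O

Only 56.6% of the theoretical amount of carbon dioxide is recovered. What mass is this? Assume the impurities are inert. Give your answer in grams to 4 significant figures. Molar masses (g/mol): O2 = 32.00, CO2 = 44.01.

350.2 g

Pure O2 available = 605.3 g × 0.929 = 562.32 g.
n(O2) = 562.32 g / 32.00 g/mol = 17.573 mol.
From the equation the O2:CO2 mole ratio is 5:4, so n(CO2) = 17.573 × 4/5 = 14.058 mol.
Mass of CO2 = 14.058 mol × 44.01 g/mol = 618.70 g.
Actual mass collected = 618.70 g × 0.566 = 350.18 g.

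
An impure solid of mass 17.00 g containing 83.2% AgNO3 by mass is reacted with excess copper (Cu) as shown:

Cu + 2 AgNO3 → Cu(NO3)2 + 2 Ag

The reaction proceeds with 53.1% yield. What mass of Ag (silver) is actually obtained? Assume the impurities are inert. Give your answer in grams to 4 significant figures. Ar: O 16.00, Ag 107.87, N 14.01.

Pure AgNO3 available = 17.00 g × 0.832 = 14.144 g.
M(AgNO3) = 107.87 + 14.01 + 3(16.00) = 169.88 g/mol.
M(Ag) = 107.87 g/mol.
n(AgNO3) = 14.144 g / 169.88 g/mol = 0.083259 mol.
From the equation the AgNO3:Ag mole ratio is 2:2, so n(Ag) = 0.083259 × 2/2 = 0.083259 mol.
Mass of Ag = 0.083259 mol × 107.87 g/mol = 8.9811 g.
Actual mass collected = 8.9811 g × 0.531 = 4.7690 g.

4.769 g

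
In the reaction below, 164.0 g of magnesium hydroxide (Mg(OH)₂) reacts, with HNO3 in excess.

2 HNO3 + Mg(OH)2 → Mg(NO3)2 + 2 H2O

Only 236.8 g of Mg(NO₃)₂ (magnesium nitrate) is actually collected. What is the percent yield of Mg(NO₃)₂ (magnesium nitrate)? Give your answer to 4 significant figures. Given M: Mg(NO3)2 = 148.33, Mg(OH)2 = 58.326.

n(Mg(OH)2) = 164.00 g / 58.326 g/mol = 2.8118 mol.
From the equation the Mg(OH)2:Mg(NO3)2 mole ratio is 1:1, so n(Mg(NO3)2) = 2.8118 × 1/1 = 2.8118 mol.
Mass of Mg(NO3)2 = 2.8118 mol × 148.33 g/mol = 417.07 g.
This is the theoretical yield. Percent yield = 236.8 g / 417.07 g × 100% = 56.777%.

56.78 %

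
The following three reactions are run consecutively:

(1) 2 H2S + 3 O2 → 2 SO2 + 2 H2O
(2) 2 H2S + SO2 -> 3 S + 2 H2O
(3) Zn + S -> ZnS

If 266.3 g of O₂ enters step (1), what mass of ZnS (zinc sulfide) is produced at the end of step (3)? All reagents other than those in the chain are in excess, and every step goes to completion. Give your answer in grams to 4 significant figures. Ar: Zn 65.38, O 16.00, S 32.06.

M(O2) = 2(16.00) = 32.00 g/mol.
M(ZnS) = 65.38 + 32.06 = 97.44 g/mol.
n(O2) = 266.3 / 32.00 = 8.3219 mol.
Reaction (1): O2→SO2 ratio 3:2 ⇒ n(SO2) = 5.5479 mol.
Reaction (2): SO2→S ratio 1:3 ⇒ n(S) = 16.644 mol.
Reaction (3): S→ZnS ratio 1:1 ⇒ n(ZnS) = 16.644 mol.
Mass of ZnS = 16.644 × 97.44 = 1621.8 g.

1622 g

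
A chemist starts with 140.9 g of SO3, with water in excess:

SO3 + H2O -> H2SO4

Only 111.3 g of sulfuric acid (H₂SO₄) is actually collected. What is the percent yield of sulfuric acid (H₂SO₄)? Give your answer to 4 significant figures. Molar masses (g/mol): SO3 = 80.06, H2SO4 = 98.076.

64.48 %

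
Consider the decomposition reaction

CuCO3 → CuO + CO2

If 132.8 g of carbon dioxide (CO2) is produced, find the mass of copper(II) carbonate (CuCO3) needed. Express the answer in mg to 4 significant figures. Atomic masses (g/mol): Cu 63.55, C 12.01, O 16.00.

372800 mg

M(CO2) = 12.01 + 2(16.00) = 44.01 g/mol.
M(CuCO3) = 63.55 + 12.01 + 3(16.00) = 123.56 g/mol.
n(CO2) = 132.80 g / 44.01 g/mol = 3.0175 mol.
From the equation the CO2:CuCO3 mole ratio is 1:1, so n(CuCO3) = 3.0175 × 1/1 = 3.0175 mol.
Mass of CuCO3 = 3.0175 mol × 123.56 g/mol = 372.84 g.
Converting to mg: 372.84 g = 372800 mg.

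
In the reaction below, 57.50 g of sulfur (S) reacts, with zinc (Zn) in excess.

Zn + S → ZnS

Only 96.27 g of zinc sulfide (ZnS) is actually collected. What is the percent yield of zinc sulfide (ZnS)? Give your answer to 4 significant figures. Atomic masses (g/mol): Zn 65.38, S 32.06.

M(S) = 32.06 g/mol.
M(ZnS) = 65.38 + 32.06 = 97.44 g/mol.
n(S) = 57.500 g / 32.06 g/mol = 1.7935 mol.
From the equation the S:ZnS mole ratio is 1:1, so n(ZnS) = 1.7935 × 1/1 = 1.7935 mol.
Mass of ZnS = 1.7935 mol × 97.44 g/mol = 174.76 g.
This is the theoretical yield. Percent yield = 96.27 g / 174.76 g × 100% = 55.087%.

55.09 %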